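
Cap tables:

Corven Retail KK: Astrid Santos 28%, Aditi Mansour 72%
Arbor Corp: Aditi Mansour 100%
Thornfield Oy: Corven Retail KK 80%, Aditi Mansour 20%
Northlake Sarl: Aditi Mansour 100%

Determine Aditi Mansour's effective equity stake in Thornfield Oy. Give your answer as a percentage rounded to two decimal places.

77.60%

Aditi reaches Thornfield along 2 paths.
Via Corven: 72% × 80% = 57.6%.
Direct stake: 20% = 20%.
Total: 57.6% + 20% = 77.6%.
Rounded: 77.60%.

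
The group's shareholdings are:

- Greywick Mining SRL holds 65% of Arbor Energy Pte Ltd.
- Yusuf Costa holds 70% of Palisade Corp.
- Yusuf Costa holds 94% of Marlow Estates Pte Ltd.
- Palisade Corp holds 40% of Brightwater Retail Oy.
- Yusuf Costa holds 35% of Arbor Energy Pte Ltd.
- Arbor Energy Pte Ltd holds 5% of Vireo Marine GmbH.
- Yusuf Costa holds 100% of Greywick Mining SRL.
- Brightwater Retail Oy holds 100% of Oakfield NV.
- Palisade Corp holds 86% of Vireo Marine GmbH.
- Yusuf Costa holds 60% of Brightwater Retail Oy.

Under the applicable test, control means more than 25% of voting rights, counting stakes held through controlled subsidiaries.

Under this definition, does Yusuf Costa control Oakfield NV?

Yes

Yusuf holds 70% of Palisade, so Yusuf controls Palisade.
Yusuf and Palisade together hold 60% + 40% = 100% of Brightwater, so Yusuf controls Brightwater.
Brightwater holds 100% of Oakfield, so Yusuf controls Oakfield.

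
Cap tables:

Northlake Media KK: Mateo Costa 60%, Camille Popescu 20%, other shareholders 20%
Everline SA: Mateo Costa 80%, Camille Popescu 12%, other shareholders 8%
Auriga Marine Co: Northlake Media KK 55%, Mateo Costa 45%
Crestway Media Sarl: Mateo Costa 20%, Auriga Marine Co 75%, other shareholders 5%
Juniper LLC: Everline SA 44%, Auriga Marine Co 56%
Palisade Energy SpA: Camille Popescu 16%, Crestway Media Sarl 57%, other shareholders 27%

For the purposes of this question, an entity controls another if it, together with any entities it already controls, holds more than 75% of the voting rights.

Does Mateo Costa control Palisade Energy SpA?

No

Mateo holds 80% of Everline, so Mateo controls Everline.
Neither Mateo nor any entity Mateo controls holds any voting interest in Palisade.
So Mateo does not control Palisade.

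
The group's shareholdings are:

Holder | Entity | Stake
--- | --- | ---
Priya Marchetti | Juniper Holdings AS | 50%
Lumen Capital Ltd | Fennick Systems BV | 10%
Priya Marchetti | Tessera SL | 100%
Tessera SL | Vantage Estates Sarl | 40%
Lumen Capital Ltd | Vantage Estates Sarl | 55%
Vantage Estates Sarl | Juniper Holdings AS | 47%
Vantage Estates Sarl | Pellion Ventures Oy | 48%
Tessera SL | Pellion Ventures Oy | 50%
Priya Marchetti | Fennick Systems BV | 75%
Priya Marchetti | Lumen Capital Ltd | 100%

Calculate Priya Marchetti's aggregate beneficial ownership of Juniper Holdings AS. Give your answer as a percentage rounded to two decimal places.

94.65%

Priya reaches Juniper along 3 paths.
Direct stake: 50% = 50%.
Via Lumen → Vantage: 100% × 55% × 47% = 25.85%.
Via Tessera → Vantage: 100% × 40% × 47% = 18.8%.
Total: 50% + 25.85% + 18.8% = 94.65%.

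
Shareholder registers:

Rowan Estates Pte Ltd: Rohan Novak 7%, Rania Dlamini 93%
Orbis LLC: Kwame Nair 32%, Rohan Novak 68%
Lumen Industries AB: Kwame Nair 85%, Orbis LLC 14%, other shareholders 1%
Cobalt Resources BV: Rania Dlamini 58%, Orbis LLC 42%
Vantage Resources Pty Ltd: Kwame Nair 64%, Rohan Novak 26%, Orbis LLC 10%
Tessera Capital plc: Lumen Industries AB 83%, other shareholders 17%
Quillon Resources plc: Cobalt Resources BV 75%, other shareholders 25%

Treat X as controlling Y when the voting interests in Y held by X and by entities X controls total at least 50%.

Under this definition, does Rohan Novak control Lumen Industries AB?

Rohan holds 68% of Orbis, so Rohan controls Orbis.
In Lumen, Rohan's side holds only 14%, not ≥ 50%.
So Rohan does not control Lumen.

No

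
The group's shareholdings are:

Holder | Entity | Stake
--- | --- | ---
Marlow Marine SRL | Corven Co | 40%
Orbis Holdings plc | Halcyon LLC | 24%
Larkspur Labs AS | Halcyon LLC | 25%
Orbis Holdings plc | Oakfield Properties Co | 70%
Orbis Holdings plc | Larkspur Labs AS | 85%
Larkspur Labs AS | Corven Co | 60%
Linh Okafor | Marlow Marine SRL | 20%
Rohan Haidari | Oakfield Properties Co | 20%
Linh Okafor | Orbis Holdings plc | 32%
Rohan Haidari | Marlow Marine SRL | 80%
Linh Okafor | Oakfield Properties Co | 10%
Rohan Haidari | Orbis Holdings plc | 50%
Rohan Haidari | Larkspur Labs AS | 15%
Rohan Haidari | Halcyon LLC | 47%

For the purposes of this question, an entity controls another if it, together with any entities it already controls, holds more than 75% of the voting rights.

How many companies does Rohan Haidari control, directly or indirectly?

Rohan holds 80% of Marlow, so Rohan controls Marlow.
No other company's threshold is met.
Rohan controls 1 company.

1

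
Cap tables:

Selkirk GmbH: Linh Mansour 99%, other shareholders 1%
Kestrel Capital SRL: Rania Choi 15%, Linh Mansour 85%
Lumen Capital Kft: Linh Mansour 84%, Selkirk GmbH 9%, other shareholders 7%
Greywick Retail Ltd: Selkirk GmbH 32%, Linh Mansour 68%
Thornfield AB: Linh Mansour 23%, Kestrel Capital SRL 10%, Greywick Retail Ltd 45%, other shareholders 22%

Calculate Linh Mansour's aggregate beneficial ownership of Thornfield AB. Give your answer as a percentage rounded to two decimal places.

76.36%

Linh reaches Thornfield along 4 paths.
Direct stake: 23% = 23%.
Via Kestrel: 85% × 10% = 8.5%.
Via Selkirk → Greywick: 99% × 32% × 45% = 14.256%.
Via Greywick: 68% × 45% = 30.6%.
Total: 23% + 8.5% + 14.256% + 30.6% = 76.356%.
Rounded: 76.36%.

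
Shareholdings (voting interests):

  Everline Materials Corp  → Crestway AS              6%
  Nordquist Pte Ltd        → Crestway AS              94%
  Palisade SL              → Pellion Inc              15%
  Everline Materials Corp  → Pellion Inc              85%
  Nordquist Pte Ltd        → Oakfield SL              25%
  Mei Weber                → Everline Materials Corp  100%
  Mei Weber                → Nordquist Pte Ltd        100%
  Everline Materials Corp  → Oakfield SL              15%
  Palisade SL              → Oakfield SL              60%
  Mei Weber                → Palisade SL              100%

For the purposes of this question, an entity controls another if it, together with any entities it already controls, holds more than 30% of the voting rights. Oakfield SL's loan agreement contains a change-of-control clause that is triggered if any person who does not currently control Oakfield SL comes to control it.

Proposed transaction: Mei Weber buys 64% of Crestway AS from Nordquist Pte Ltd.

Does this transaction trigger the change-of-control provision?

The purchase adds only to Mei's holdings (Nordquist's stake shrinks), so Mei is the only person who could newly come to control Oakfield.
Mei holds 100% of Nordquist, so Mei controls Nordquist.
Mei holds 100% of Palisade, so Mei controls Palisade.
Mei holds 100% of Everline, so Mei controls Everline.
Nordquist and Everline and Palisade together hold 25% + 15% + 60% = 100% of Oakfield, so Mei controls Oakfield.
So Mei already controls Oakfield before the transaction.
After the purchase, Mei holds 64% of Crestway directly, and Nordquist's stake falls to 30%.
Mei controlled Oakfield already, so this is not a new person acquiring control; every other person's position is unchanged or reduced.
No new person acquires control, so the clause is not triggered.

No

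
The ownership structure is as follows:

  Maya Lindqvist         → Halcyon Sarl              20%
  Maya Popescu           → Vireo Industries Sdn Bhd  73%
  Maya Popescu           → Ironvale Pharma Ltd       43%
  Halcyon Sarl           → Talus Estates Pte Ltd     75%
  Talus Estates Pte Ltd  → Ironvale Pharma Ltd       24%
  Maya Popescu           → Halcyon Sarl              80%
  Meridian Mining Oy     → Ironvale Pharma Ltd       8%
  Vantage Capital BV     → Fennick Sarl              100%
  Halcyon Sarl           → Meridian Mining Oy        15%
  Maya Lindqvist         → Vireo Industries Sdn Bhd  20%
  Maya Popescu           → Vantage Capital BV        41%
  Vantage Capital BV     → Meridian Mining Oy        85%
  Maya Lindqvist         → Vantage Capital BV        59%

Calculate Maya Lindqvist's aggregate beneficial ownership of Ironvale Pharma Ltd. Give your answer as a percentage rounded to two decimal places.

Maya Lindqvist reaches Ironvale along 3 paths.
Via Halcyon → Talus: 20% × 75% × 24% = 3.6%.
Via Halcyon → Meridian: 20% × 15% × 8% = 0.24%.
Via Vantage → Meridian: 59% × 85% × 8% = 4.012%.
Total: 3.6% + 0.24% + 4.012% = 7.852%.
Rounded: 7.85%.

7.85%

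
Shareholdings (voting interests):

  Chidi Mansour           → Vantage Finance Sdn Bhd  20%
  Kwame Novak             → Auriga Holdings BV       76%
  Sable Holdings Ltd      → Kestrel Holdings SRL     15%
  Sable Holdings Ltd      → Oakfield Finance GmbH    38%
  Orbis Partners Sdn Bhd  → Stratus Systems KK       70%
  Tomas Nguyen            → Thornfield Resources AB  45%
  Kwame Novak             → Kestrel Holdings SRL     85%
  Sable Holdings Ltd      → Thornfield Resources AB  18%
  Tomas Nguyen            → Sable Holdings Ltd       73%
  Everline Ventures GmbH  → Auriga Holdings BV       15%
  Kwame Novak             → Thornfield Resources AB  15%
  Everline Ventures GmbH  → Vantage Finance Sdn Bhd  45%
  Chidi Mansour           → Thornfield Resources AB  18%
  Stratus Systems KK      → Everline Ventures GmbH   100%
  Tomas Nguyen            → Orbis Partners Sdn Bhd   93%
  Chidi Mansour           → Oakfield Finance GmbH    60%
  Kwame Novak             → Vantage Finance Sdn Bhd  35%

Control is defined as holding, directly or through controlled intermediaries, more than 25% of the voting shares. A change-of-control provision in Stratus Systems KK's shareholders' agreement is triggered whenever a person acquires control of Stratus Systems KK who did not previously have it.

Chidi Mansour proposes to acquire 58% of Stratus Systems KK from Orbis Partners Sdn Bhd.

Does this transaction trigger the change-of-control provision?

The purchase adds only to Chidi's holdings (Orbis's stake shrinks), so Chidi is the only person who could newly come to control Stratus.
Chidi holds 60% of Oakfield, so Chidi controls Oakfield.
Neither Chidi nor any entity Chidi controls holds any voting interest in Stratus.
So before the transaction, Chidi does not control Stratus.
After the purchase, Chidi holds 58% of Stratus directly, and Orbis's stake falls to 12%.
Chidi holds 58% of Stratus, so Chidi controls Stratus.
Chidi did not control Stratus before and does after, so the clause is triggered.

Yes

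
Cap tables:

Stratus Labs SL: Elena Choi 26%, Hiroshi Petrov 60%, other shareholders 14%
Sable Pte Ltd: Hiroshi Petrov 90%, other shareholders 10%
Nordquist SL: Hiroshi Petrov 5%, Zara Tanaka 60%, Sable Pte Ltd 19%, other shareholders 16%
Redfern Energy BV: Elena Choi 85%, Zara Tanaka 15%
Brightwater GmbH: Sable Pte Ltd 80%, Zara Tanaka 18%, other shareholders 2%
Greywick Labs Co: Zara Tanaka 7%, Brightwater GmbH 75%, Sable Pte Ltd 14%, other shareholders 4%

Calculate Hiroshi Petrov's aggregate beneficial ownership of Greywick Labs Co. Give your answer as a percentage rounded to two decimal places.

66.60%

Hiroshi reaches Greywick along 2 paths.
Via Sable → Brightwater: 90% × 80% × 75% = 54%.
Via Sable: 90% × 14% = 12.6%.
Total: 54% + 12.6% = 66.6%.
Rounded: 66.60%.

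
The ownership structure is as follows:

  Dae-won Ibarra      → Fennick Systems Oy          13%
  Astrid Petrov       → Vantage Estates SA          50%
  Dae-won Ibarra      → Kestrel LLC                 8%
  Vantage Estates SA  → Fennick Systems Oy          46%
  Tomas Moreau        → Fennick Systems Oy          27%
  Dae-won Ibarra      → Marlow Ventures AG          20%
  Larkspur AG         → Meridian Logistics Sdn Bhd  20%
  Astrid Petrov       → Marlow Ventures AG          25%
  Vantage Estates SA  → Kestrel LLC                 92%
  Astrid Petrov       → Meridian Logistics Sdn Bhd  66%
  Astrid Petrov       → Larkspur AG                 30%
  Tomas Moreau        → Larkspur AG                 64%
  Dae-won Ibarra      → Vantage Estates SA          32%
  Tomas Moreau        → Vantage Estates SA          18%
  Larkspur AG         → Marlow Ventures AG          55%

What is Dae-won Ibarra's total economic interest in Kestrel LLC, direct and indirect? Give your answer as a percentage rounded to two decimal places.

Dae-won reaches Kestrel along 2 paths.
Direct stake: 8% = 8%.
Via Vantage: 32% × 92% = 29.44%.
Total: 8% + 29.44% = 37.44%.

37.44%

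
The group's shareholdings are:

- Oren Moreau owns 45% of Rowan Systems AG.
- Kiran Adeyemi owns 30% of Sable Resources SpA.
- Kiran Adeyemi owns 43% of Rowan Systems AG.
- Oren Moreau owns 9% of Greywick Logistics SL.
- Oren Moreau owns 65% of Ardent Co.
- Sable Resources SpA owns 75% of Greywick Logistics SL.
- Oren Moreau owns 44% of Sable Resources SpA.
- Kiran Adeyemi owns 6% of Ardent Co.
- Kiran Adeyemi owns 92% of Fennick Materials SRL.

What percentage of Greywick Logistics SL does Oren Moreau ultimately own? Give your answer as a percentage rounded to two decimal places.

42.00%

Oren reaches Greywick along 2 paths.
Via Sable: 44% × 75% = 33%.
Direct stake: 9% = 9%.
Total: 33% + 9% = 42%.
Rounded: 42.00%.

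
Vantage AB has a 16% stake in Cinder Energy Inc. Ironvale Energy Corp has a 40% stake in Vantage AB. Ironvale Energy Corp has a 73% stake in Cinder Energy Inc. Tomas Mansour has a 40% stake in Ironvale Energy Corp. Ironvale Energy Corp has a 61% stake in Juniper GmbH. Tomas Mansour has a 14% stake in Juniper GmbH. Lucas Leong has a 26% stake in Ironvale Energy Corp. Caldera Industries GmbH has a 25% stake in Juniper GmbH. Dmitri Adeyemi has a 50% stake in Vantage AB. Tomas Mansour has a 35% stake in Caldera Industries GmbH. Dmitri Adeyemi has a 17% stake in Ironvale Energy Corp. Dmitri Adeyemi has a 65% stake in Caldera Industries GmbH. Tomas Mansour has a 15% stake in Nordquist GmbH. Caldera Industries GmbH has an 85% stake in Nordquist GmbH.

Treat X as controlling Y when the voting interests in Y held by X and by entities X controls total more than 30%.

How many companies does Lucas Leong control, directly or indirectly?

Lucas's largest direct stake is 26% in Ironvale, which does not meet the threshold.
Lucas controls 0 companies.

0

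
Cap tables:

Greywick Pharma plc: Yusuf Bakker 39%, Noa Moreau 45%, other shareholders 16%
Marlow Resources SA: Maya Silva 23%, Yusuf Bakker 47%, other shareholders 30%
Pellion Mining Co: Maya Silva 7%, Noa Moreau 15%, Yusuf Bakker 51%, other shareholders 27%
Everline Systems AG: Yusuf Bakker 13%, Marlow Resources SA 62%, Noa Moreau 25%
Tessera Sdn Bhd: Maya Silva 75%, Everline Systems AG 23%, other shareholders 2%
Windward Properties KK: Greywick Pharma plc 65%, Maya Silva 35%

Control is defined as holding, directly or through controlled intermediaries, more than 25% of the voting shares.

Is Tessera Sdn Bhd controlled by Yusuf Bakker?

Yusuf holds 39% of Greywick, so Yusuf controls Greywick.
Yusuf holds 47% of Marlow, so Yusuf controls Marlow.
Yusuf holds 51% of Pellion, so Yusuf controls Pellion.
Yusuf and Marlow together hold 13% + 62% = 75% of Everline, so Yusuf controls Everline.
Greywick holds 65% of Windward, so Yusuf controls Windward.
In Tessera, Yusuf's side holds only 23%, not > 25%.
So Yusuf does not control Tessera.

No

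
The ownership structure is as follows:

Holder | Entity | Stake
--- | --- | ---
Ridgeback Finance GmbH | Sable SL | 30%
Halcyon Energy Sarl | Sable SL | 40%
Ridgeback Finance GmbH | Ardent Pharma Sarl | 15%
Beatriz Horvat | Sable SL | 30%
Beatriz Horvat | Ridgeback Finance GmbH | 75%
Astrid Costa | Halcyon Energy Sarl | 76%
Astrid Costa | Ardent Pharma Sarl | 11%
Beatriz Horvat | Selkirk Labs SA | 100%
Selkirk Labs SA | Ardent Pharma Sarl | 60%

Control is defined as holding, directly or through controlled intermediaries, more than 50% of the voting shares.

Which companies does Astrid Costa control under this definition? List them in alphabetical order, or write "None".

Halcyon Energy Sarl

Astrid holds 76% of Halcyon, so Astrid controls Halcyon.
No other company's threshold is met.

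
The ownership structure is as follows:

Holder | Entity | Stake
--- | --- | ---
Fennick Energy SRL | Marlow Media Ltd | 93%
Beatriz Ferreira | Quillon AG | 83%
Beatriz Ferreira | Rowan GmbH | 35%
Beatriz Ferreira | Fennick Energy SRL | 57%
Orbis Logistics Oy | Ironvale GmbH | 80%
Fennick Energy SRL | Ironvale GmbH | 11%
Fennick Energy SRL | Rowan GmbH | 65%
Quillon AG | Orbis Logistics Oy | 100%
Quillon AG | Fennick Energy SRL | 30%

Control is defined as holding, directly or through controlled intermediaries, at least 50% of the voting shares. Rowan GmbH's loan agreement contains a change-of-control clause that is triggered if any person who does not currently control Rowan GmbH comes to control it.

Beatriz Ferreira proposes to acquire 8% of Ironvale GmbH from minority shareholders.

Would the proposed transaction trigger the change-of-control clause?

The purchase changes only Beatriz's holdings, so Beatriz is the only person who could newly come to control Rowan.
Beatriz holds 83% of Quillon, so Beatriz controls Quillon.
Quillon and Beatriz together hold 30% + 57% = 87% of Fennick, so Beatriz controls Fennick.
Fennick and Beatriz together hold 65% + 35% = 100% of Rowan, so Beatriz controls Rowan.
So Beatriz already controls Rowan before the transaction.
After the purchase, Beatriz holds 8% of Ironvale directly.
Beatriz controlled Rowan already, so this is not a new person acquiring control; every other person's position is unchanged or reduced.
No new person acquires control, so the clause is not triggered.

No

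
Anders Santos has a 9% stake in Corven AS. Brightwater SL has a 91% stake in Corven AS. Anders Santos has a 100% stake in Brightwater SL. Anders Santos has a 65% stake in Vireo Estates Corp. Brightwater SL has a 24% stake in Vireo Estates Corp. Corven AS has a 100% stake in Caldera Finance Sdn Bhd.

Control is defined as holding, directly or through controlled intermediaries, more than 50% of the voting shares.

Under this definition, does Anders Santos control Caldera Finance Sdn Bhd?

Anders holds 100% of Brightwater, so Anders controls Brightwater.
Anders and Brightwater together hold 9% + 91% = 100% of Corven, so Anders controls Corven.
Corven holds 100% of Caldera, so Anders controls Caldera.

Yes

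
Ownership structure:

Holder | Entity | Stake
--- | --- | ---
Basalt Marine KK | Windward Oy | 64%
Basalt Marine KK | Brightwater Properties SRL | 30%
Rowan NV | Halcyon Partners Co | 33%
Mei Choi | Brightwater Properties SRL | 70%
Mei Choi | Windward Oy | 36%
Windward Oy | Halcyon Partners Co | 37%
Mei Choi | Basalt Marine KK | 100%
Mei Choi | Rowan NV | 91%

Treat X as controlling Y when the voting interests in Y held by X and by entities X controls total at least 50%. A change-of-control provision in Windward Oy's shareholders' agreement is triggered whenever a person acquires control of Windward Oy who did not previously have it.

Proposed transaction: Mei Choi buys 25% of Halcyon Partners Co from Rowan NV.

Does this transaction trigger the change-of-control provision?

No

The purchase adds only to Mei's holdings (Rowan's stake shrinks), so Mei is the only person who could newly come to control Windward.
Mei holds 100% of Basalt, so Mei controls Basalt.
Mei and Basalt together hold 36% + 64% = 100% of Windward, so Mei controls Windward.
So Mei already controls Windward before the transaction.
After the purchase, Mei holds 25% of Halcyon directly, and Rowan's stake falls to 8%.
Mei controlled Windward already, so this is not a new person acquiring control; every other person's position is unchanged or reduced.
No new person acquires control, so the clause is not triggered.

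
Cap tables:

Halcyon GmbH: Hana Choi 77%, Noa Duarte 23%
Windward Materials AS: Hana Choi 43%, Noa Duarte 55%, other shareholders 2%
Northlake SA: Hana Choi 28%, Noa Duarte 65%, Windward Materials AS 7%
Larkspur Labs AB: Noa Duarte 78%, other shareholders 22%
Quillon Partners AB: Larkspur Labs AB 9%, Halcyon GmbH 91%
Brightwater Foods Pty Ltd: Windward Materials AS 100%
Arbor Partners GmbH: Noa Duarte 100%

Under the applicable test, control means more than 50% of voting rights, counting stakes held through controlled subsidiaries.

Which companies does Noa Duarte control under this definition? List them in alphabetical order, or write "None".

Arbor Partners GmbH, Brightwater Foods Pty Ltd, Larkspur Labs AB, Northlake SA, Windward Materials AS

Noa holds 55% of Windward, so Noa controls Windward.
Noa and Windward together hold 65% + 7% = 72% of Northlake, so Noa controls Northlake.
Noa holds 78% of Larkspur, so Noa controls Larkspur.
Windward holds 100% of Brightwater, so Noa controls Brightwater.
Noa holds 100% of Arbor, so Noa controls Arbor.
No other company's threshold is met.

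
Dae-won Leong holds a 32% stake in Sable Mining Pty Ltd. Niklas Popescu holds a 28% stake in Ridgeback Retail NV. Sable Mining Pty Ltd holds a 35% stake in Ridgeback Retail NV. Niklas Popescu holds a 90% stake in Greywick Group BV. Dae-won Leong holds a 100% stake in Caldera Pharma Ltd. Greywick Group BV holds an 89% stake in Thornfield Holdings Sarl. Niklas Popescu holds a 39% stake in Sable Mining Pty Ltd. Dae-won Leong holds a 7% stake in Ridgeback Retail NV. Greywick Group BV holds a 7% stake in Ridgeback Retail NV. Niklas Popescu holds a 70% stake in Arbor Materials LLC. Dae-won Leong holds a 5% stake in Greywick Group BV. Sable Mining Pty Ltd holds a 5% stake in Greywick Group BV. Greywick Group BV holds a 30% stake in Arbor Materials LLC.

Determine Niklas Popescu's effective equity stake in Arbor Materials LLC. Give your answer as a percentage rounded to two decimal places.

97.59%

Niklas reaches Arbor along 3 paths.
Via Greywick: 90% × 30% = 27%.
Via Sable → Greywick: 39% × 5% × 30% = 0.585%.
Direct stake: 70% = 70%.
Total: 27% + 0.585% + 70% = 97.585%.
Rounded: 97.59%.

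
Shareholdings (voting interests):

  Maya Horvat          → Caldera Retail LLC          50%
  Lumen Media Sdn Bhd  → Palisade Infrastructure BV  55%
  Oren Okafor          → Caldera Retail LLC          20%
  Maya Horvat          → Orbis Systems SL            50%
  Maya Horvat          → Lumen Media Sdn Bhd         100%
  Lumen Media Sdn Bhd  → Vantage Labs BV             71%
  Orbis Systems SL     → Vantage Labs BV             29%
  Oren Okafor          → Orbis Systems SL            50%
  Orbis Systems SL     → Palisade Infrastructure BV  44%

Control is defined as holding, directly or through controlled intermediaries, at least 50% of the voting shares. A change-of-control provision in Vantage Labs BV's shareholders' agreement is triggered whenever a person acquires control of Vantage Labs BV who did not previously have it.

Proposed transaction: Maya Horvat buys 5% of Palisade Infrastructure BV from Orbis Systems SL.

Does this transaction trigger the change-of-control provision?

The purchase adds only to Maya's holdings (Orbis's stake shrinks), so Maya is the only person who could newly come to control Vantage.
Maya holds 50% of Orbis, so Maya controls Orbis.
Maya holds 100% of Lumen, so Maya controls Lumen.
Orbis and Lumen together hold 29% + 71% = 100% of Vantage, so Maya controls Vantage.
So Maya already controls Vantage before the transaction.
After the purchase, Maya holds 5% of Palisade directly, and Orbis's stake falls to 39%.
Maya controlled Vantage already, so this is not a new person acquiring control; every other person's position is unchanged or reduced.
No new person acquires control, so the clause is not triggered.

No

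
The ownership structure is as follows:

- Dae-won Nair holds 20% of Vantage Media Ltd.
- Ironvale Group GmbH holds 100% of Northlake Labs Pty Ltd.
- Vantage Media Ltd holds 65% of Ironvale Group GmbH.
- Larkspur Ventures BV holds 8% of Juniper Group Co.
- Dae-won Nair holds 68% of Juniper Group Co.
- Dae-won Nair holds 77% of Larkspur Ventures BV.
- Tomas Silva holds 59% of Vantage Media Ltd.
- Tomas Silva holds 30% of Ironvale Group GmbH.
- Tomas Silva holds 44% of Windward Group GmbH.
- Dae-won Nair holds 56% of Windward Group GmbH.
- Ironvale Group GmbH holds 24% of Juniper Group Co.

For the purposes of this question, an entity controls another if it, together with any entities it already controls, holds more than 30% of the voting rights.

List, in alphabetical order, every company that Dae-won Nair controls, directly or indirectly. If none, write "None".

Dae-won holds 77% of Larkspur, so Dae-won controls Larkspur.
Dae-won and Larkspur together hold 68% + 8% = 76% of Juniper, so Dae-won controls Juniper.
Dae-won holds 56% of Windward, so Dae-won controls Windward.
No other company's threshold is met.

Juniper Group Co, Larkspur Ventures BV, Windward Group GmbH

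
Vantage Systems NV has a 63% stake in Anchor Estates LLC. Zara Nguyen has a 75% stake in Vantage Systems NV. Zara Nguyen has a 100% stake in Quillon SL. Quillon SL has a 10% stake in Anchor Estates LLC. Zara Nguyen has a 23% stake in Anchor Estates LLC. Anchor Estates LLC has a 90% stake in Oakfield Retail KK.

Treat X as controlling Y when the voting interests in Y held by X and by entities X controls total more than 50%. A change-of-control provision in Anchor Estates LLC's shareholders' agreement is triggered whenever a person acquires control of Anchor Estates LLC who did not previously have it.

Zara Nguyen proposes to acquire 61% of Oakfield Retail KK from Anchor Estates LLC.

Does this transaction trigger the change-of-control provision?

No

The purchase adds only to Zara's holdings (Anchor's stake shrinks), so Zara is the only person who could newly come to control Anchor.
Zara holds 100% of Quillon, so Zara controls Quillon.
Zara holds 75% of Vantage, so Zara controls Vantage.
Vantage and Zara and Quillon together hold 63% + 23% + 10% = 96% of Anchor, so Zara controls Anchor.
So Zara already controls Anchor before the transaction.
After the purchase, Zara holds 61% of Oakfield directly, and Anchor's stake falls to 29%.
Zara controlled Anchor already, so this is not a new person acquiring control; every other person's position is unchanged or reduced.
No new person acquires control, so the clause is not triggered.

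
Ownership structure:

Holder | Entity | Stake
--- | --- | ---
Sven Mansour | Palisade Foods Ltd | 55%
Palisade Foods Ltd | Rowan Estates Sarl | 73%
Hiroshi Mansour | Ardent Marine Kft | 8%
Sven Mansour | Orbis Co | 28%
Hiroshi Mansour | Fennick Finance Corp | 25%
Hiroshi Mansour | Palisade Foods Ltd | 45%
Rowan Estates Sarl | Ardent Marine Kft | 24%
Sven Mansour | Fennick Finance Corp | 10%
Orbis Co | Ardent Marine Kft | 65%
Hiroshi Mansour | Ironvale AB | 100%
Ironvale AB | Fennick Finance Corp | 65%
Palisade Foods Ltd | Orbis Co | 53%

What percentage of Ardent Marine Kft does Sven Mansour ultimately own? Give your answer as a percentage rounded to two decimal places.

46.78%

Sven reaches Ardent along 3 paths.
Via Palisade → Rowan: 55% × 73% × 24% = 9.636%.
Via Palisade → Orbis: 55% × 53% × 65% = 18.9475%.
Via Orbis: 28% × 65% = 18.2%.
Total: 9.636% + 18.9475% + 18.2% = 46.7835%.
Rounded: 46.78%.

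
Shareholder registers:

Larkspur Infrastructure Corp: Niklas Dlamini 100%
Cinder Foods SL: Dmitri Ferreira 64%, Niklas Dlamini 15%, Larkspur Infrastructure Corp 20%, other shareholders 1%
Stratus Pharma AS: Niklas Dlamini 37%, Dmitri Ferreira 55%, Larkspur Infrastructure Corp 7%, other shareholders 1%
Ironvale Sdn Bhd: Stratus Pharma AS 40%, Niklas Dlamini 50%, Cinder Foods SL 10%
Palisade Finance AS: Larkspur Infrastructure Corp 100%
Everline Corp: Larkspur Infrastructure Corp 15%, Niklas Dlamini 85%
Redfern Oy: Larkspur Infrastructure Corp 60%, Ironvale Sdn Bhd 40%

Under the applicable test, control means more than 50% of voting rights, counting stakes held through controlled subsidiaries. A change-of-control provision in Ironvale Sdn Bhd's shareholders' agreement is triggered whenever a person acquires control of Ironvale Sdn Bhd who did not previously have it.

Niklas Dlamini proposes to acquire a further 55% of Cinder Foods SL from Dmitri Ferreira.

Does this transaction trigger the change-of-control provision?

The purchase adds only to Niklas's holdings (Dmitri's stake shrinks), so Niklas is the only person who could newly come to control Ironvale.
Niklas holds 100% of Larkspur, so Niklas controls Larkspur.
Larkspur holds 100% of Palisade, so Niklas controls Palisade.
Larkspur and Niklas together hold 15% + 85% = 100% of Everline, so Niklas controls Everline.
Larkspur holds 60% of Redfern, so Niklas controls Redfern.
In Ironvale, Niklas's side holds only 50%, not > 50%.
So before the transaction, Niklas does not control Ironvale.
After the purchase, Niklas's direct stake in Cinder rises to 15% + 55% = 70%, and Dmitri's stake falls to 9%.
Niklas and Larkspur together hold 70% + 20% = 90% of Cinder, so Niklas controls Cinder.
Niklas and Cinder together hold 50% + 10% = 60% of Ironvale, so Niklas controls Ironvale.
Niklas did not control Ironvale before and does after, so the clause is triggered.

Yes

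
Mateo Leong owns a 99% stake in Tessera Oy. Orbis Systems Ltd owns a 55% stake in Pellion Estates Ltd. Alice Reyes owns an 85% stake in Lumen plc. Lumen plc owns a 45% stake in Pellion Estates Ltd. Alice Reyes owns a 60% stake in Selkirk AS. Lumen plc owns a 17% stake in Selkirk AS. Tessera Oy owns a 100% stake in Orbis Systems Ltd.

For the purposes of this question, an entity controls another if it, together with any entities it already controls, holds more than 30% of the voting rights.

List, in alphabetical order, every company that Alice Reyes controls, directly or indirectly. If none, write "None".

Lumen plc, Pellion Estates Ltd, Selkirk AS

Alice holds 85% of Lumen, so Alice controls Lumen.
Alice and Lumen together hold 60% + 17% = 77% of Selkirk, so Alice controls Selkirk.
Lumen holds 45% of Pellion, so Alice controls Pellion.
No other company's threshold is met.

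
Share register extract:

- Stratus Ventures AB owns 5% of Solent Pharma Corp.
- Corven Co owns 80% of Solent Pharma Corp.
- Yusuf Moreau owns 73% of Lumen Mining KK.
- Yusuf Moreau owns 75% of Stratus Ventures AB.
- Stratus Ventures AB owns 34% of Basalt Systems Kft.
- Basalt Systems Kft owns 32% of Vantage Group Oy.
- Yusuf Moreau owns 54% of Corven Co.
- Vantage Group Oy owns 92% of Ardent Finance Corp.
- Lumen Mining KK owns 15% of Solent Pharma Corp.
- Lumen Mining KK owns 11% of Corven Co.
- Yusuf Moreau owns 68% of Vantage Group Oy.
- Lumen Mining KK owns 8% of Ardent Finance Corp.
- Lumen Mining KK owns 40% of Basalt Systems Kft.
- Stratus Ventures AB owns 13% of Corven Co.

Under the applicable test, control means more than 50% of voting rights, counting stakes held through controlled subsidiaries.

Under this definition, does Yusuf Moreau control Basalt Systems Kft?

Yusuf holds 73% of Lumen, so Yusuf controls Lumen.
Yusuf holds 75% of Stratus, so Yusuf controls Stratus.
Stratus and Lumen together hold 34% + 40% = 74% of Basalt, so Yusuf controls Basalt.

Yes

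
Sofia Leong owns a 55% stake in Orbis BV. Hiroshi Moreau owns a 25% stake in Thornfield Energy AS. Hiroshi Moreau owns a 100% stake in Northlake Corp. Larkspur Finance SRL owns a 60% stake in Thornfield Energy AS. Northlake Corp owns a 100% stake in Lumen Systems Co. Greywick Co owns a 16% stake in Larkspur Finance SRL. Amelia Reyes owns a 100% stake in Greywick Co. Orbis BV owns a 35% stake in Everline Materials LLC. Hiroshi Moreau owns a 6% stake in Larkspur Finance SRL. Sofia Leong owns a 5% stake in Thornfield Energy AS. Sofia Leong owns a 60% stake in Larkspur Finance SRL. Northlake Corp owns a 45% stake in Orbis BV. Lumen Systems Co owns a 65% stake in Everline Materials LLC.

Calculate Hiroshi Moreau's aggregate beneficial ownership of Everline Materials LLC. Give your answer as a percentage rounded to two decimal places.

80.75%

Hiroshi reaches Everline along 2 paths.
Via Northlake → Lumen: 100% × 100% × 65% = 65%.
Via Northlake → Orbis: 100% × 45% × 35% = 15.75%.
Total: 65% + 15.75% = 80.75%.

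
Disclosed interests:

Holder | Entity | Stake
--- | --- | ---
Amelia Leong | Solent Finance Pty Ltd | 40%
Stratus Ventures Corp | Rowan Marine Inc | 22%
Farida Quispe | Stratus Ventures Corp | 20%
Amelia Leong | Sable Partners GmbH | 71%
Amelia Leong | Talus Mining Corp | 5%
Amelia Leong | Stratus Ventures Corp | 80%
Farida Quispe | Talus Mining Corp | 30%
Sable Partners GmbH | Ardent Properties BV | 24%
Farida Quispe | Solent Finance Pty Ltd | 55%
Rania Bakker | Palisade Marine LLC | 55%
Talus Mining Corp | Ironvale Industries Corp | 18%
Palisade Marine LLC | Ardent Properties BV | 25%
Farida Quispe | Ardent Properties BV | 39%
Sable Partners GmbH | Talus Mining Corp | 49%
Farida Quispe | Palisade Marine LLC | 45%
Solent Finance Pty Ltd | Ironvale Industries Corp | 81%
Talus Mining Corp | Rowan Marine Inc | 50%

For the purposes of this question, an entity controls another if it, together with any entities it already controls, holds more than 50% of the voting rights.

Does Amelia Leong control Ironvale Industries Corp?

Amelia holds 71% of Sable, so Amelia controls Sable.
Amelia holds 80% of Stratus, so Amelia controls Stratus.
Amelia and Sable together hold 5% + 49% = 54% of Talus, so Amelia controls Talus.
Stratus and Talus together hold 22% + 50% = 72% of Rowan, so Amelia controls Rowan.
In Ironvale, Amelia's side holds only 18%, not > 50%.
So Amelia does not control Ironvale.

No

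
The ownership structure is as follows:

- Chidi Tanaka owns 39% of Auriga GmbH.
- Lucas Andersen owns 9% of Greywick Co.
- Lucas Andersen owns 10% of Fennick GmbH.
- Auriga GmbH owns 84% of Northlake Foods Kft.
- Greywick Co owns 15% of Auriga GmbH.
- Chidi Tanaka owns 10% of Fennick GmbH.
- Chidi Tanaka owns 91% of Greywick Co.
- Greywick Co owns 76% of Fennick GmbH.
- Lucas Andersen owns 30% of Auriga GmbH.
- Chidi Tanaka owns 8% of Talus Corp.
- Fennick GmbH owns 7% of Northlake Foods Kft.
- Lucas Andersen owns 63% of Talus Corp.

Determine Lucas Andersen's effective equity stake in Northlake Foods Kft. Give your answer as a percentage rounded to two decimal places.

27.51%

Lucas reaches Northlake along 4 paths.
Via Auriga: 30% × 84% = 25.2%.
Via Greywick → Auriga: 9% × 15% × 84% = 1.134%.
Via Fennick: 10% × 7% = 0.7%.
Via Greywick → Fennick: 9% × 76% × 7% = 0.4788%.
Total: 25.2% + 1.134% + 0.7% + 0.4788% = 27.5128%.
Rounded: 27.51%.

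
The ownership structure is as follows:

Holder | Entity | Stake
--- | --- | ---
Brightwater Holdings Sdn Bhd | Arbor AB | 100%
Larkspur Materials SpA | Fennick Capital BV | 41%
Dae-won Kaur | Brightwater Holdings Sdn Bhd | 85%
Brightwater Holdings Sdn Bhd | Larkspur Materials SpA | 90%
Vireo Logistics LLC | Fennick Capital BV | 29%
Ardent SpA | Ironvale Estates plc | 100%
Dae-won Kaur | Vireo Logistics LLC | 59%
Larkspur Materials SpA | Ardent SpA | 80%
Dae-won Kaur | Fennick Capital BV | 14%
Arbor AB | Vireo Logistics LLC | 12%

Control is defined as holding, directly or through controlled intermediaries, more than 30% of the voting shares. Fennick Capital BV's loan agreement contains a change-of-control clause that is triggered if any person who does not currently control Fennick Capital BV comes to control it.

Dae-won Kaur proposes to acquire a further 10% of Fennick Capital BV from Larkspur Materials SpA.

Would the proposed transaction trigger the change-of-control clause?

The purchase adds only to Dae-won's holdings (Larkspur's stake shrinks), so Dae-won is the only person who could newly come to control Fennick.
Dae-won holds 85% of Brightwater, so Dae-won controls Brightwater.
Brightwater holds 90% of Larkspur, so Dae-won controls Larkspur.
Brightwater holds 100% of Arbor, so Dae-won controls Arbor.
Dae-won and Arbor together hold 59% + 12% = 71% of Vireo, so Dae-won controls Vireo.
Larkspur and Vireo and Dae-won together hold 41% + 29% + 14% = 84% of Fennick, so Dae-won controls Fennick.
So Dae-won already controls Fennick before the transaction.
After the purchase, Dae-won's direct stake in Fennick rises to 14% + 10% = 24%, and Larkspur's stake falls to 31%.
Dae-won controlled Fennick already, so this is not a new person acquiring control; every other person's position is unchanged or reduced.
No new person acquires control, so the clause is not triggered.

No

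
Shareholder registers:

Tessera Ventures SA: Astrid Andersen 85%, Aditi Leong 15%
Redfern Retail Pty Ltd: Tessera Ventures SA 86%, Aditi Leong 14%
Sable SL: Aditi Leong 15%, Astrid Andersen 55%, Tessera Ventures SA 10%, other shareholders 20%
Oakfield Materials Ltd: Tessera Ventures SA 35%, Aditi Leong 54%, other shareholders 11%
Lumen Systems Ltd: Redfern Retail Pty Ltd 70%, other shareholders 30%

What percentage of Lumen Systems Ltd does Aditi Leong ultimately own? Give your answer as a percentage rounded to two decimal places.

Aditi reaches Lumen along 2 paths.
Via Tessera → Redfern: 15% × 86% × 70% = 9.03%.
Via Redfern: 14% × 70% = 9.8%.
Total: 9.03% + 9.8% = 18.83%.

18.83%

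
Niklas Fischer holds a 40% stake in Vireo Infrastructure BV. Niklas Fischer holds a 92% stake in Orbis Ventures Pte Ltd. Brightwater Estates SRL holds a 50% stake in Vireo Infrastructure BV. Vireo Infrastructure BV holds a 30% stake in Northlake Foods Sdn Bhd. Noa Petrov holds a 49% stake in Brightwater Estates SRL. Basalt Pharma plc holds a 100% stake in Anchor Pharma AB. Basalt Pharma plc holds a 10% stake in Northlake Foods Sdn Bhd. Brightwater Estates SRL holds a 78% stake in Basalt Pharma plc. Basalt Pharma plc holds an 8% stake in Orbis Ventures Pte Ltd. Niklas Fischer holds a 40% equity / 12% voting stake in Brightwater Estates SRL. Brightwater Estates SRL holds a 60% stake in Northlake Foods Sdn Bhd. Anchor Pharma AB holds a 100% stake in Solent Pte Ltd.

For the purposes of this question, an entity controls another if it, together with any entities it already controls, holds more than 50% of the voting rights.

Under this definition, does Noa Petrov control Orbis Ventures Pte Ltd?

Noa's largest direct stake is 49% in Brightwater, which does not meet the threshold, so Noa controls no company.
Neither Noa nor any entity Noa controls holds any voting interest in Orbis.
So Noa does not control Orbis.

No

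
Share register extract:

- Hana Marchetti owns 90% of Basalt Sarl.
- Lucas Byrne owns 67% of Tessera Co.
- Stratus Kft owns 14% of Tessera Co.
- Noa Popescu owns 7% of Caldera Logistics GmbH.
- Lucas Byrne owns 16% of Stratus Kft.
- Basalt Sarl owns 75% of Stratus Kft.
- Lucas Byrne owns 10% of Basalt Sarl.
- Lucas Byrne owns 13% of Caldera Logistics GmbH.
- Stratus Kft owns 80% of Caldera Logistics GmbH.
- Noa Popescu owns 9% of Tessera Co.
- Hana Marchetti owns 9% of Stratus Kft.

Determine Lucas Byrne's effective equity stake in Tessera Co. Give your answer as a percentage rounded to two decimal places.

Lucas reaches Tessera along 3 paths.
Via Basalt → Stratus: 10% × 75% × 14% = 1.05%.
Via Stratus: 16% × 14% = 2.24%.
Direct stake: 67% = 67%.
Total: 1.05% + 2.24% + 67% = 70.29%.

70.29%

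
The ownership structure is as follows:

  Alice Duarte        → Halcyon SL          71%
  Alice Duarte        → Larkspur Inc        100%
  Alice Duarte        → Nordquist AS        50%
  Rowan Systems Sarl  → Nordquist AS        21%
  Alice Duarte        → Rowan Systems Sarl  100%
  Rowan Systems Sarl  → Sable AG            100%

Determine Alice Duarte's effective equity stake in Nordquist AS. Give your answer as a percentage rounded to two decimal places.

71.00%

Alice reaches Nordquist along 2 paths.
Via Rowan: 100% × 21% = 21%.
Direct stake: 50% = 50%.
Total: 21% + 50% = 71%.
Rounded: 71.00%.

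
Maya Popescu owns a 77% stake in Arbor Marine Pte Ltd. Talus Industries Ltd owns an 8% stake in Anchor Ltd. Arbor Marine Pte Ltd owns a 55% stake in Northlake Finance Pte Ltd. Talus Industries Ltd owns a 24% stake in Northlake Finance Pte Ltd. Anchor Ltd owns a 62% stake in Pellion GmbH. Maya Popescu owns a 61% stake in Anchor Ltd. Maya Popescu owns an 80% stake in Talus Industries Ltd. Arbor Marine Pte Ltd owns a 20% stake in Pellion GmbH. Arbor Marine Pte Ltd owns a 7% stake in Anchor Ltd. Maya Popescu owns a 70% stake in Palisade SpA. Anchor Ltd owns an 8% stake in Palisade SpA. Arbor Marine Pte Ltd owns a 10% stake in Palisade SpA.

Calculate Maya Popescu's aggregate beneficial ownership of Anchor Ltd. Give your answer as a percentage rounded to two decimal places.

Maya reaches Anchor along 3 paths.
Via Talus: 80% × 8% = 6.4%.
Via Arbor: 77% × 7% = 5.39%.
Direct stake: 61% = 61%.
Total: 6.4% + 5.39% + 61% = 72.79%.

72.79%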